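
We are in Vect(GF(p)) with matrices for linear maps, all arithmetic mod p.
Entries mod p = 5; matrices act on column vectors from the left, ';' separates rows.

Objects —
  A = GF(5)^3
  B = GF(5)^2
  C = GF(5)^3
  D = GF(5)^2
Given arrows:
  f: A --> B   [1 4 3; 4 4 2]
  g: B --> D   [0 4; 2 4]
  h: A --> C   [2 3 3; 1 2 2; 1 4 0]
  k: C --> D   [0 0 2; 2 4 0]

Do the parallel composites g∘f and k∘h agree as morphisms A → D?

Answer: DOES NOT COMMUTE

Trace:
1) trace f;g:
  e0=(1,0,0) f-->(1,4) g-->(1,3)
  e1=(0,1,0) f-->(4,4) g-->(1,4)
  e2=(0,0,1) f-->(3,2) g-->(3,4)
  composite₁ = [1 1 3; 3 4 4]
2) trace h;k:
  e0=(1,0,0) h-->(2,1,1) k-->(2,3)
  e1=(0,1,0) h-->(3,2,4) k-->(3,4)
  e2=(0,0,1) h-->(3,2,0) k-->(0,4)
  composite₂ = [2 3 0; 3 4 4]
Equal? distinct morphisms ✗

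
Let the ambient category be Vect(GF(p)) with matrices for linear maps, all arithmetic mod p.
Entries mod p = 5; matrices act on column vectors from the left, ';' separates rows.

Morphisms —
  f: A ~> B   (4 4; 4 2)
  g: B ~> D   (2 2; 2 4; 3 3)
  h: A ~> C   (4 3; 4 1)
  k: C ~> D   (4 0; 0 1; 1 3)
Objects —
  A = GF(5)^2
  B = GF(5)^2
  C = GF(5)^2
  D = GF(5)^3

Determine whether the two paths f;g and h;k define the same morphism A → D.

Along f;g (path 1):
  e0=[1,0] f~>[4,4] g~>[1,4,4]
  e1=[0,1] f~>[4,2] g~>[2,1,3]
  ⟦path⟧₁ = (1 2; 4 1; 4 3)
Along h;k (path 2):
  e0=[1,0] h~>[4,4] k~>[1,4,1]
  e1=[0,1] h~>[3,1] k~>[2,1,1]
  ⟦path⟧₂ = (1 2; 4 1; 1 1)
Equal? NO — does not commute

Answer: DOES NOT COMMUTE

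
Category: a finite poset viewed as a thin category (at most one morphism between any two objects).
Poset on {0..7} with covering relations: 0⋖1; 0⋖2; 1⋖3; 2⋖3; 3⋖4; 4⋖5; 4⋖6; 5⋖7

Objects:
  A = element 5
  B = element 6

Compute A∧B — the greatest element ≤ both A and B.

Common predecessors of 5,6: {0,1,2,3,4}
  0 ≤ 4
  1 ≤ 4
  2 ≤ 4
  3 ≤ 4
  4 ≤ 4
glb = 4

Answer: A∧B = 4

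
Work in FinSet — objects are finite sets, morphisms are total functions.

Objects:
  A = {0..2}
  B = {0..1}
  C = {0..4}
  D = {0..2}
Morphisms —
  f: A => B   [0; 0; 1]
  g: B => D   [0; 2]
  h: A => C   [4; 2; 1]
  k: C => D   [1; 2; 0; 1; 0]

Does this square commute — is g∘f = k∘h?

1) trace f;g:
  0 f=>0 g=>0
  1 f=>0 g=>0
  2 f=>1 g=>2
  composite₁ = [0; 0; 2]
2) trace h;k:
  0 h=>4 k=>0
  1 h=>2 k=>0
  2 h=>1 k=>2
  composite₂ = [0; 0; 2]
Equal? YES — commutes

Answer: COMMUTES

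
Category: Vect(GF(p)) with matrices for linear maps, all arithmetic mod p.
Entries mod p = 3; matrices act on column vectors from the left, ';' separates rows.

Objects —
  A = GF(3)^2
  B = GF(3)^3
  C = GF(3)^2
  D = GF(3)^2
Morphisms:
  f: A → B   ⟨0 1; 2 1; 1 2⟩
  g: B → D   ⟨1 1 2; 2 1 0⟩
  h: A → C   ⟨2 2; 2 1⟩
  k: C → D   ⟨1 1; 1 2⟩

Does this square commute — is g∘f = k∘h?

Answer: DOES NOT COMMUTE

Work:
1) trace f;g:
  e0=⟨1,0⟩ f→⟨0,2,1⟩ g→⟨1,2⟩
  e1=⟨0,1⟩ f→⟨1,1,2⟩ g→⟨0,0⟩
  composite₁ = ⟨1 0; 2 0⟩
2) trace h;k:
  e0=⟨1,0⟩ h→⟨2,2⟩ k→⟨1,0⟩
  e1=⟨0,1⟩ h→⟨2,1⟩ k→⟨0,1⟩
  composite₂ = ⟨1 0; 0 1⟩
Equal? differ; not commutative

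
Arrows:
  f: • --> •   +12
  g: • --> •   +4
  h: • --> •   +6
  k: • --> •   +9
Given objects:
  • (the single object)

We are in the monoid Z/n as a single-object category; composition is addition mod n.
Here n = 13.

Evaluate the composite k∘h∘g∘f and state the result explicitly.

  0 +12≡12 +4≡3 +6≡9 +9≡5  (mod 13)
⟦path⟧: +5

Answer: +5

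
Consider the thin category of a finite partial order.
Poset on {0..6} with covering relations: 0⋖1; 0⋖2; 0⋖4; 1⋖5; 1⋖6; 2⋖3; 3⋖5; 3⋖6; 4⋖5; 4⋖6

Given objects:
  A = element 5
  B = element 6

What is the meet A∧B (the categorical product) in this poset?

Answer: NO MEET EXISTS

Derivation:
{x : x≤A ∧ x≤B} = {0,1,2,3,4}  (A=5, B=6)
  maximal lower bounds 1 and 3 are incomparable: neither 1≤3 nor 3≤1
→ no greatest lower bound exists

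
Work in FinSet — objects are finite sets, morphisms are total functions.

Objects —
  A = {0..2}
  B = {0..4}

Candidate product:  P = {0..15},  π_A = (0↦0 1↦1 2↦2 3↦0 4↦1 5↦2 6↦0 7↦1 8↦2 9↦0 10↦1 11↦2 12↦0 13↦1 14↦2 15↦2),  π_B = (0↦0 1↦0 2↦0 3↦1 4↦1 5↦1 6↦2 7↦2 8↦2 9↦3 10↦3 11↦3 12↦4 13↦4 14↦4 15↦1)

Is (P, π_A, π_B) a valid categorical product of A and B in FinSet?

Answer: NOT A VALID PRODUCT — |P|=16 ≠ |A|·|B|=15

Trace:
|A|·|B| = 3·5 = 15;  |P| = 16
  → cardinalities differ; no bijection possible.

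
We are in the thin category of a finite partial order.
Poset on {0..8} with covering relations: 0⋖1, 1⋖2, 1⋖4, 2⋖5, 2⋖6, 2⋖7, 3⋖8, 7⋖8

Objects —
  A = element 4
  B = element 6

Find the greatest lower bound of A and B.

Lower bounds of A=4 and B=6: {0,1}
  0 ≤ 1
  1 ≤ 1
glb = 1

Answer: A∧B = 1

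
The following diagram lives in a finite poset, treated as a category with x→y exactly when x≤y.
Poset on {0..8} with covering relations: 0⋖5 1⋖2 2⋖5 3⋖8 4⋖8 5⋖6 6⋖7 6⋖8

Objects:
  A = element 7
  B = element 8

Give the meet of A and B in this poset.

Answer: A∧B = 6

Derivation:
Lower bounds of A=7 and B=8: {0,1,2,5,6}
  0 <= 6
  1 <= 6
  2 <= 6
  5 <= 6
  6 <= 6
glb = 6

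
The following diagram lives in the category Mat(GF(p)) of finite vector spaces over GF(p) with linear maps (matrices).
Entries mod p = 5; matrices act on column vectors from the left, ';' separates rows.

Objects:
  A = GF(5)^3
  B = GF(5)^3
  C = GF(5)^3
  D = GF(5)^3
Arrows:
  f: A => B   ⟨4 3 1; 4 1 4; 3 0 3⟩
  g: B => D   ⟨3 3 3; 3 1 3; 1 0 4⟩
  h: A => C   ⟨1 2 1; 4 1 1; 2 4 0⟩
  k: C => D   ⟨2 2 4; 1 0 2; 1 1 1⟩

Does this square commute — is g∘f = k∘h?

Answer: DOES NOT COMMUTE

Trace:
1) trace f;g:
  e0=⟨1,0,0⟩ f=>⟨4,4,3⟩ g=>⟨3,0,1⟩
  e1=⟨0,1,0⟩ f=>⟨3,1,0⟩ g=>⟨2,0,3⟩
  e2=⟨0,0,1⟩ f=>⟨1,4,3⟩ g=>⟨4,1,3⟩
  ⟦path⟧₁ = ⟨3 2 4; 0 0 1; 1 3 3⟩
2) trace h;k:
  e0=⟨1,0,0⟩ h=>⟨1,4,2⟩ k=>⟨3,0,2⟩
  e1=⟨0,1,0⟩ h=>⟨2,1,4⟩ k=>⟨2,0,2⟩
  e2=⟨0,0,1⟩ h=>⟨1,1,0⟩ k=>⟨4,1,2⟩
  ⟦path⟧₂ = ⟨3 2 4; 0 0 1; 2 2 2⟩
Equal? differ; not commutative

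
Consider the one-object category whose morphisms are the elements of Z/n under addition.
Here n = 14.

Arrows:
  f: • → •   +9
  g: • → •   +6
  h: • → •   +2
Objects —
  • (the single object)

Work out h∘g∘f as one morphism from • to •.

  0 +9≡9 +6≡1 +2≡3  (mod 14)
composite: +3

Answer: +3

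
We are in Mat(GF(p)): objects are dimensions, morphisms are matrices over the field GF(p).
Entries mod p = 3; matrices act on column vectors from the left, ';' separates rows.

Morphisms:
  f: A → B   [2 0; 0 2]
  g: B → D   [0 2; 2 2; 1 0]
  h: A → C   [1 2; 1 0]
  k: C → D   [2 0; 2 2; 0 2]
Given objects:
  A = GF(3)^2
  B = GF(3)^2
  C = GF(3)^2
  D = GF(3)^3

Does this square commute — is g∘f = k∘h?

Path 1 = f;g:
  e0=[1,0] f→[2,0] g→[0,1,2]
  e1=[0,1] f→[0,2] g→[1,1,0]
  result₁ = [0 1; 1 1; 2 0]
Path 2 = h;k:
  e0=[1,0] h→[1,1] k→[2,1,2]
  e1=[0,1] h→[2,0] k→[1,1,0]
  result₂ = [2 1; 1 1; 2 0]
Equal? NO — does not commute

Answer: DOES NOT COMMUTE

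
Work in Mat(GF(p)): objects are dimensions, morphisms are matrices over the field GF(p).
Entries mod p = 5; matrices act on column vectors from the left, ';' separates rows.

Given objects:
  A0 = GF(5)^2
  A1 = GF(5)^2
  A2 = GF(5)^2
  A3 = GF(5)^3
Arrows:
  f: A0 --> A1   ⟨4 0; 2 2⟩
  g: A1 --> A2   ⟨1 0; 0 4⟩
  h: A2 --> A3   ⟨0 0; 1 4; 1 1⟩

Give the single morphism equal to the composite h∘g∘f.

  e0=(1,0) f-->(4,2) g-->(4,3) h-->(0,1,2)
  e1=(0,1) f-->(0,2) g-->(0,3) h-->(0,2,3)
composite: ⟨0 0; 1 2; 2 3⟩

Answer: ⟨0 0; 1 2; 2 3⟩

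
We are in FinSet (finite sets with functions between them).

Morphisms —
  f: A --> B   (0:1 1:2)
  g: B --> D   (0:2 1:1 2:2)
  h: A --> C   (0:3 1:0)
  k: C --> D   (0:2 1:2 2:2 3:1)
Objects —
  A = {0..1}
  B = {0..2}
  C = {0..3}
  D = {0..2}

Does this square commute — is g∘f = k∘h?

Path 1 = f;g:
  0 f-->1 g-->1
  1 f-->2 g-->2
  result₁ = (0:1 1:2)
Path 2 = h;k:
  0 h-->3 k-->1
  1 h-->0 k-->2
  result₂ = (0:1 1:2)
Equal? same morphism ✓

Answer: COMMUTES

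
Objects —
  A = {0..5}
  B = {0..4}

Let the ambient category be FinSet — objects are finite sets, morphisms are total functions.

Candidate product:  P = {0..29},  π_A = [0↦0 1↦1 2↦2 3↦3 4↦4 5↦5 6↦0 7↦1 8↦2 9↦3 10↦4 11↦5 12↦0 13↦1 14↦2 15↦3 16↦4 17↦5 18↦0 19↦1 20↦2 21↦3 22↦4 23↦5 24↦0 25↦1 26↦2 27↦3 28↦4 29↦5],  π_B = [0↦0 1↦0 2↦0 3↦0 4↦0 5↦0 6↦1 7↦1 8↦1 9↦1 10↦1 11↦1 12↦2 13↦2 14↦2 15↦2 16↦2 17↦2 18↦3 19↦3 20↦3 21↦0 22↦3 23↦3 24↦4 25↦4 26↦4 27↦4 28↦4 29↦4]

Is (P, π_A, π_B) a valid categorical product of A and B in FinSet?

|A|·|B| = 6·5 = 30;  |P| = 30
Check the pairing map k ↦ (π_A(k), π_B(k)):
  0 ↦ (0,0)
  1 ↦ (1,0)
  2 ↦ (2,0)
  3 ↦ (3,0)
  4 ↦ (4,0)
  5 ↦ (5,0)
  6 ↦ (0,1)
  7 ↦ (1,1)
  8 ↦ (2,1)
  9 ↦ (3,1)
  10 ↦ (4,1)
  11 ↦ (5,1)
  12 ↦ (0,2)
  13 ↦ (1,2)
  14 ↦ (2,2)
  15 ↦ (3,2)
  16 ↦ (4,2)
  17 ↦ (5,2)
  18 ↦ (0,3)
  19 ↦ (1,3)
  20 ↦ (2,3)
  21 ↦ (3,0)  ✗ repeats pair of k=3
  22 ↦ (4,3)
  23 ↦ (5,3)
  24 ↦ (0,4)
  25 ↦ (1,4)
  26 ↦ (2,4)
  27 ↦ (3,4)
  28 ↦ (4,4)
  29 ↦ (5,4)
distinct pairs in image: 29 / 30 needed
  → (3,0) hit at k=3 and k=21

Answer: NOT A VALID PRODUCT — duplicate pair at indices 3,21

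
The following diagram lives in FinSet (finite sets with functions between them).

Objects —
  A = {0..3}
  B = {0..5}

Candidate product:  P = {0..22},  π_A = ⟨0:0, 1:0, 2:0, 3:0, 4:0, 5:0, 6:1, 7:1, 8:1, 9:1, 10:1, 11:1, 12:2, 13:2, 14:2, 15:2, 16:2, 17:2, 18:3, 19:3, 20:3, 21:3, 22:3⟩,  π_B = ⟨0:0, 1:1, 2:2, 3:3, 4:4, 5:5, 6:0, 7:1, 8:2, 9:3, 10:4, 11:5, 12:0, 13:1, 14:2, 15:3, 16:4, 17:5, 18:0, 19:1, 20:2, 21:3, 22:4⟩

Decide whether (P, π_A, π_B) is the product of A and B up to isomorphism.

|A|·|B| = 4·6 = 24;  |P| = 23
  → cardinalities differ; no bijection possible.

Answer: NOT A VALID PRODUCT — |P|=23 ≠ |A|·|B|=24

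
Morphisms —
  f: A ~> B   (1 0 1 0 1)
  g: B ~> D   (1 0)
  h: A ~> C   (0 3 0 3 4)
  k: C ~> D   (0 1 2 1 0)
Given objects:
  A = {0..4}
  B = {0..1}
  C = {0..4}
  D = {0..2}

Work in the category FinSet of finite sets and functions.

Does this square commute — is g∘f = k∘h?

Answer: COMMUTES

Work:
Path 1 = f;g:
  0 f~>1 g~>0
  1 f~>0 g~>1
  2 f~>1 g~>0
  3 f~>0 g~>1
  4 f~>1 g~>0
  ⟦path⟧₁ = (0 1 0 1 0)
Path 2 = h;k:
  0 h~>0 k~>0
  1 h~>3 k~>1
  2 h~>0 k~>0
  3 h~>3 k~>1
  4 h~>4 k~>0
  ⟦path⟧₂ = (0 1 0 1 0)
Equal? YES — commutes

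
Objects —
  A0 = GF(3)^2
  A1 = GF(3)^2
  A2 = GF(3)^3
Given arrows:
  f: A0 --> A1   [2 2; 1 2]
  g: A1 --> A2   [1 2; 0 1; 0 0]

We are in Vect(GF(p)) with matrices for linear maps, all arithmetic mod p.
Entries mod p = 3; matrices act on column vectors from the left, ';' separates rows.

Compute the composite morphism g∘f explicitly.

  e0=⟨1,0⟩ f-->⟨2,1⟩ g-->⟨1,1,0⟩
  e1=⟨0,1⟩ f-->⟨2,2⟩ g-->⟨0,2,0⟩
⟦path⟧: [1 0; 1 2; 0 0]

Answer: [1 0; 1 2; 0 0]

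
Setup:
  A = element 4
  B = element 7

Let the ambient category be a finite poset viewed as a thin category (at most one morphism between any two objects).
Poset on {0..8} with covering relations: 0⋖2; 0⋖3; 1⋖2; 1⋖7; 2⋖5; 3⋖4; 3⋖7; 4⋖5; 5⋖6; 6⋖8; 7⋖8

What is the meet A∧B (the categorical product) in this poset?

Lower bounds of A=4 and B=7: {0,3}
  0 <= 3
  3 <= 3
glb = 3

Answer: A∧B = 3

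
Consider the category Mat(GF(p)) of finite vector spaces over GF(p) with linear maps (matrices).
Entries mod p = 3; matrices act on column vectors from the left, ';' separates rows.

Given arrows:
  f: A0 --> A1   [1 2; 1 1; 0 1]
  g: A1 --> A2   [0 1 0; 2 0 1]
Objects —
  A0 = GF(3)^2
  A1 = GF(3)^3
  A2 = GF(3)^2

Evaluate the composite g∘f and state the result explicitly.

Answer: [1 1; 2 2]

Derivation:
  e0=(1,0) f-->(1,1,0) g-->(1,2)
  e1=(0,1) f-->(2,1,1) g-->(1,2)
result: [1 1; 2 2]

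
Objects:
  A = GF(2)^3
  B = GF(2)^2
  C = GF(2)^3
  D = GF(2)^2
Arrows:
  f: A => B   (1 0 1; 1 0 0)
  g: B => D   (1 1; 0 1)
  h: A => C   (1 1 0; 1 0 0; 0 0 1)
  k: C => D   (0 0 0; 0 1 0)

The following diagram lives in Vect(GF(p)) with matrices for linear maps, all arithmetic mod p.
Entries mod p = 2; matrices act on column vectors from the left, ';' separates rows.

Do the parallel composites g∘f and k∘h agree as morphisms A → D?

Answer: DOES NOT COMMUTE

Trace:
1) trace f;g:
  e0=(1,0,0) f=>(1,1) g=>(0,1)
  e1=(0,1,0) f=>(0,0) g=>(0,0)
  e2=(0,0,1) f=>(1,0) g=>(1,0)
  result₁ = (0 0 1; 1 0 0)
2) trace h;k:
  e0=(1,0,0) h=>(1,1,0) k=>(0,1)
  e1=(0,1,0) h=>(1,0,0) k=>(0,0)
  e2=(0,0,1) h=>(0,0,1) k=>(0,0)
  result₂ = (0 0 0; 1 0 0)
Equal? distinct morphisms ✗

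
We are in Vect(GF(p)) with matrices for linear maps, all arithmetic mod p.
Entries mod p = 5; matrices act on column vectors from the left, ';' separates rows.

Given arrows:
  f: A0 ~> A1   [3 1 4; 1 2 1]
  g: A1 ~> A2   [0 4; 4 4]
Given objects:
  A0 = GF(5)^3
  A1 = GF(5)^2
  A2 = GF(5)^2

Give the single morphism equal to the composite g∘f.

  e0=⟨1,0,0⟩ f~>⟨3,1⟩ g~>⟨4,1⟩
  e1=⟨0,1,0⟩ f~>⟨1,2⟩ g~>⟨3,2⟩
  e2=⟨0,0,1⟩ f~>⟨4,1⟩ g~>⟨4,0⟩
composite: [4 3 4; 1 2 0]

Answer: [4 3 4; 1 2 0]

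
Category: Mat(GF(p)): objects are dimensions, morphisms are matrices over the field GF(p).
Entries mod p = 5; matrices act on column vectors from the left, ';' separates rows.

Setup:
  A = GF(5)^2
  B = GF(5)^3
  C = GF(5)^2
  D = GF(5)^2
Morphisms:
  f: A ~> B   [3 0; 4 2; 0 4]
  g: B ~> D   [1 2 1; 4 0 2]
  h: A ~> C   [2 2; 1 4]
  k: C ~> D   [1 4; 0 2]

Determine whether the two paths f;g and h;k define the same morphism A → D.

Answer: COMMUTES

Derivation:
1) trace f;g:
  e0=[1,0] f~>[3,4,0] g~>[1,2]
  e1=[0,1] f~>[0,2,4] g~>[3,3]
  composite₁ = [1 3; 2 3]
2) trace h;k:
  e0=[1,0] h~>[2,1] k~>[1,2]
  e1=[0,1] h~>[2,4] k~>[3,3]
  composite₂ = [1 3; 2 3]
Equal? YES — commutes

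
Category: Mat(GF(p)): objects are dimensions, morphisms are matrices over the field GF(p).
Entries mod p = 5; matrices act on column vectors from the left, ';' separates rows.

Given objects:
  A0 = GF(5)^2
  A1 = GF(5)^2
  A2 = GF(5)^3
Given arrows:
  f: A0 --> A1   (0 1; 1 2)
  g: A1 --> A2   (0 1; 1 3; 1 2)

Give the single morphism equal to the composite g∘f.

Answer: (1 2; 3 2; 2 0)

Derivation:
  e0=(1,0) f-->(0,1) g-->(1,3,2)
  e1=(0,1) f-->(1,2) g-->(2,2,0)
⟦path⟧: (1 2; 3 2; 2 0)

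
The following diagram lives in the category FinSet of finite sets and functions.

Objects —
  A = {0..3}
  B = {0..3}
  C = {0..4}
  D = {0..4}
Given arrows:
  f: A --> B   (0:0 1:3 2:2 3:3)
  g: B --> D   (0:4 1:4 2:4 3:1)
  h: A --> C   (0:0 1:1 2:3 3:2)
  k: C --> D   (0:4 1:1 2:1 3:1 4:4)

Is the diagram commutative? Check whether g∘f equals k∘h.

Answer: DOES NOT COMMUTE

Trace:
Along f;g (path 1):
  0 f-->0 g-->4
  1 f-->3 g-->1
  2 f-->2 g-->4
  3 f-->3 g-->1
  composite₁ = (0:4 1:1 2:4 3:1)
Along h;k (path 2):
  0 h-->0 k-->4
  1 h-->1 k-->1
  2 h-->3 k-->1
  3 h-->2 k-->1
  composite₂ = (0:4 1:1 2:1 3:1)
Equal? distinct morphisms ✗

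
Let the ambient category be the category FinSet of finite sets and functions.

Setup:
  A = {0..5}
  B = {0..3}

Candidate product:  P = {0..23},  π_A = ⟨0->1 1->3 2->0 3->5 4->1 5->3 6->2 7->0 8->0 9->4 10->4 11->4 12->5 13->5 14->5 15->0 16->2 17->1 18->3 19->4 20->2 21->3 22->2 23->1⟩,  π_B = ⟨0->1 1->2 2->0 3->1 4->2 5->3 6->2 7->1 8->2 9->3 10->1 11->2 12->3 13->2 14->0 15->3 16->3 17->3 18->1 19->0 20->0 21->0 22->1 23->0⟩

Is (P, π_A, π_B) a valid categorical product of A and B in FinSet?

Answer: VALID PRODUCT

Work:
|A|·|B| = 6·4 = 24;  |P| = 24
Check the pairing map k ↦ (π_A(k), π_B(k)):
  0 -> (1,1)
  1 -> (3,2)
  2 -> (0,0)
  3 -> (5,1)
  4 -> (1,2)
  5 -> (3,3)
  6 -> (2,2)
  7 -> (0,1)
  8 -> (0,2)
  9 -> (4,3)
  10 -> (4,1)
  11 -> (4,2)
  12 -> (5,3)
  13 -> (5,2)
  14 -> (5,0)
  15 -> (0,3)
  16 -> (2,3)
  17 -> (1,3)
  18 -> (3,1)
  19 -> (4,0)
  20 -> (2,0)
  21 -> (3,0)
  22 -> (2,1)
  23 -> (1,0)
distinct pairs in image: 24 / 24 needed
  → bijection onto A×B; projections well-typed.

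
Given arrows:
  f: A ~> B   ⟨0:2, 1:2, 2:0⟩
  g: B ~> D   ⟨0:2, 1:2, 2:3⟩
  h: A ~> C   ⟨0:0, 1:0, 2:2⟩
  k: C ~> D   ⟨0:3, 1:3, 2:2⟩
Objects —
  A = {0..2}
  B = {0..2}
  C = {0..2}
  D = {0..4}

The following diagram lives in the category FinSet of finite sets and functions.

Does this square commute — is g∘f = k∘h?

Answer: COMMUTES

Work:
1) trace f;g:
  0 f~>2 g~>3
  1 f~>2 g~>3
  2 f~>0 g~>2
  composite₁ = ⟨0:3, 1:3, 2:2⟩
2) trace h;k:
  0 h~>0 k~>3
  1 h~>0 k~>3
  2 h~>2 k~>2
  composite₂ = ⟨0:3, 1:3, 2:2⟩
Equal? same morphism ✓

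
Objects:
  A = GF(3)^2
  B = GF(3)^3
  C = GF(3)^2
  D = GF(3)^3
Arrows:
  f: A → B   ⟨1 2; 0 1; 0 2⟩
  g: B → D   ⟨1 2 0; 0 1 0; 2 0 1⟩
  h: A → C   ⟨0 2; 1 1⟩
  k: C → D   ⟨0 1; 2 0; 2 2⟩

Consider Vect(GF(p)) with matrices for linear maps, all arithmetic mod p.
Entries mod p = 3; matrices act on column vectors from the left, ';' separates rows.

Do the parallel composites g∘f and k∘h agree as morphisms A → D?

Answer: COMMUTES

Derivation:
Path 1 = f;g:
  e0=(1,0) f→(1,0,0) g→(1,0,2)
  e1=(0,1) f→(2,1,2) g→(1,1,0)
  composite₁ = ⟨1 1; 0 1; 2 0⟩
Path 2 = h;k:
  e0=(1,0) h→(0,1) k→(1,0,2)
  e1=(0,1) h→(2,1) k→(1,1,0)
  composite₂ = ⟨1 1; 0 1; 2 0⟩
Equal? equal; square commutes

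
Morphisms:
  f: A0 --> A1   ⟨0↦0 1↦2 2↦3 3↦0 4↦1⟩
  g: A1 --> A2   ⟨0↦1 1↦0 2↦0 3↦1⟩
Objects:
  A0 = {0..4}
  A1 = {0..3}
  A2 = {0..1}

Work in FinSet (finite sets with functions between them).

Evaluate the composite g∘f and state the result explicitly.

Answer: ⟨0↦1 1↦0 2↦1 3↦1 4↦0⟩

Trace:
  0 f-->0 g-->1
  1 f-->2 g-->0
  2 f-->3 g-->1
  3 f-->0 g-->1
  4 f-->1 g-->0
⟦path⟧: ⟨0↦1 1↦0 2↦1 3↦1 4↦0⟩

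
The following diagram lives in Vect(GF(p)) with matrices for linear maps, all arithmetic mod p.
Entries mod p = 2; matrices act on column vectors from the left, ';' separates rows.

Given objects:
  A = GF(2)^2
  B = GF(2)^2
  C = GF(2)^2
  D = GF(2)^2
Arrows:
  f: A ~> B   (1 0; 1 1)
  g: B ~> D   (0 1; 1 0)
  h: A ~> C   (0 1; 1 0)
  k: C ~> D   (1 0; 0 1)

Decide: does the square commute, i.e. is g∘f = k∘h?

Along f;g (path 1):
  e0=(1,0) f~>(1,1) g~>(1,1)
  e1=(0,1) f~>(0,1) g~>(1,0)
  composite₁ = (1 1; 1 0)
Along h;k (path 2):
  e0=(1,0) h~>(0,1) k~>(0,1)
  e1=(0,1) h~>(1,0) k~>(1,0)
  composite₂ = (0 1; 1 0)
Equal? distinct morphisms ✗

Answer: DOES NOT COMMUTE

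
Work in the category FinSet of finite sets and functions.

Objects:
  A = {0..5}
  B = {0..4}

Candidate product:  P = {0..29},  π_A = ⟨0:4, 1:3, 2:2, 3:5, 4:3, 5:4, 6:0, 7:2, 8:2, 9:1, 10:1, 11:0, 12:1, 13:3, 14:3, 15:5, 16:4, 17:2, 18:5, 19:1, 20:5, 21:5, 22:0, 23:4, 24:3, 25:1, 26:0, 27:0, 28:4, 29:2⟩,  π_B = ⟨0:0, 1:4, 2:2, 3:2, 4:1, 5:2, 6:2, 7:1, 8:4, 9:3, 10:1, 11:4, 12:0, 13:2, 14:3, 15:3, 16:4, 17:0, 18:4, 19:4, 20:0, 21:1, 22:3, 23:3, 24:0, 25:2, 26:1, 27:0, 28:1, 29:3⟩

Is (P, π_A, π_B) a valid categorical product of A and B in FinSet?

Answer: VALID PRODUCT

Work:
|A|·|B| = 6·5 = 30;  |P| = 30
Check the pairing map k ↦ (π_A(k), π_B(k)):
  0 : (4,0)
  1 : (3,4)
  2 : (2,2)
  3 : (5,2)
  4 : (3,1)
  5 : (4,2)
  6 : (0,2)
  7 : (2,1)
  8 : (2,4)
  9 : (1,3)
  10 : (1,1)
  11 : (0,4)
  12 : (1,0)
  13 : (3,2)
  14 : (3,3)
  15 : (5,3)
  16 : (4,4)
  17 : (2,0)
  18 : (5,4)
  19 : (1,4)
  20 : (5,0)
  21 : (5,1)
  22 : (0,3)
  23 : (4,3)
  24 : (3,0)
  25 : (1,2)
  26 : (0,1)
  27 : (0,0)
  28 : (4,1)
  29 : (2,3)
distinct pairs in image: 30 / 30 needed
  → bijection onto A×B; projections well-typed.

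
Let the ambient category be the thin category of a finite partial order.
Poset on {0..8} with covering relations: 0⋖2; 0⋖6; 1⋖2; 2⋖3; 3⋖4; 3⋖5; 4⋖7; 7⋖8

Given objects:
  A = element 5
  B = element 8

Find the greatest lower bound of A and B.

Common predecessors of 5,8: {0,1,2,3}
  0 <= 3
  1 <= 3
  2 <= 3
  3 <= 3
glb = 3

Answer: A∧B = 3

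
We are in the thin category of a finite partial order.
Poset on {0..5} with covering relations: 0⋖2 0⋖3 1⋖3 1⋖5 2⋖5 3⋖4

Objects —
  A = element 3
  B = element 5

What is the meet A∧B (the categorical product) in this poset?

Answer: NO MEET EXISTS

Derivation:
Common predecessors of 3,5: {0,1}
  maximal lower bounds 0 and 1 are incomparable: neither 0⊑1 nor 1⊑0
→ no greatest lower bound exists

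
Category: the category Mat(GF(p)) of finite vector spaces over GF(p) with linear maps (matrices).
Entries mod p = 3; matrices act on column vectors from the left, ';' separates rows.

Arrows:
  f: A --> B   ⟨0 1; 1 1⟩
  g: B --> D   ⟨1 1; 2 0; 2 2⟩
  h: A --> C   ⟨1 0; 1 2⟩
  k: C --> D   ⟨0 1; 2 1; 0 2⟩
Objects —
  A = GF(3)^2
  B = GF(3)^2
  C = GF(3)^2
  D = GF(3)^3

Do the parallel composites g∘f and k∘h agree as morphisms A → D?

Answer: COMMUTES

Trace:
Path 1 = f;g:
  e0=(1,0) f-->(0,1) g-->(1,0,2)
  e1=(0,1) f-->(1,1) g-->(2,2,1)
  ⟦path⟧₁ = ⟨1 2; 0 2; 2 1⟩
Path 2 = h;k:
  e0=(1,0) h-->(1,1) k-->(1,0,2)
  e1=(0,1) h-->(0,2) k-->(2,2,1)
  ⟦path⟧₂ = ⟨1 2; 0 2; 2 1⟩
Equal? same morphism ✓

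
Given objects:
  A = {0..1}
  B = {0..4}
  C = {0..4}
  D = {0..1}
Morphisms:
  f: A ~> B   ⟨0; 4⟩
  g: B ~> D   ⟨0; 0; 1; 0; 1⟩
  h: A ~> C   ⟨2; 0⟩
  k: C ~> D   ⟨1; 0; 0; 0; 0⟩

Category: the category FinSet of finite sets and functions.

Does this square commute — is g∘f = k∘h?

Answer: COMMUTES

Work:
Path 1 = f;g:
  0 f~>0 g~>0
  1 f~>4 g~>1
  composite₁ = ⟨0; 1⟩
Path 2 = h;k:
  0 h~>2 k~>0
  1 h~>0 k~>1
  composite₂ = ⟨0; 1⟩
Equal? YES — commutes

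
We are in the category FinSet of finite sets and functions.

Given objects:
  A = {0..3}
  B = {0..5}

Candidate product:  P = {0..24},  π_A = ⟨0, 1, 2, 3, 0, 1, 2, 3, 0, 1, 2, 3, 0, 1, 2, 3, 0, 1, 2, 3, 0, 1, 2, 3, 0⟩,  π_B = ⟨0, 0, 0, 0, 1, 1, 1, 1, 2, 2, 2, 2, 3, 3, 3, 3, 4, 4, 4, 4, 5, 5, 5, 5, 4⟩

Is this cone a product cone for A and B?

|A|·|B| = 4·6 = 24;  |P| = 25
  → cardinalities differ; no bijection possible.

Answer: NOT A VALID PRODUCT — |P|=25 ≠ |A|·|B|=24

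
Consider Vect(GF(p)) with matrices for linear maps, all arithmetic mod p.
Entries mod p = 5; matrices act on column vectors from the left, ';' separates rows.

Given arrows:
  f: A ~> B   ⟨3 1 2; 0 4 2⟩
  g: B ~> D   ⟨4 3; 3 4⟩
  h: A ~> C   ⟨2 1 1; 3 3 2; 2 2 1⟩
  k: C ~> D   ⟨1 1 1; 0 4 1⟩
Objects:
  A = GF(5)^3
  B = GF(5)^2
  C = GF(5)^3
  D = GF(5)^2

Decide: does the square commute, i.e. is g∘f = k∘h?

Answer: COMMUTES

Trace:
Path 1 = f;g:
  e0=[1,0,0] f~>[3,0] g~>[2,4]
  e1=[0,1,0] f~>[1,4] g~>[1,4]
  e2=[0,0,1] f~>[2,2] g~>[4,4]
  composite₁ = ⟨2 1 4; 4 4 4⟩
Path 2 = h;k:
  e0=[1,0,0] h~>[2,3,2] k~>[2,4]
  e1=[0,1,0] h~>[1,3,2] k~>[1,4]
  e2=[0,0,1] h~>[1,2,1] k~>[4,4]
  composite₂ = ⟨2 1 4; 4 4 4⟩
Equal? equal; square commutes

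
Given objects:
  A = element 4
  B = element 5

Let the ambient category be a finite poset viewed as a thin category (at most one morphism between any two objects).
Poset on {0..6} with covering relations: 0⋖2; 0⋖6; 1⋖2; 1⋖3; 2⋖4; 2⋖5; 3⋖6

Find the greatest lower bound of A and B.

Common predecessors of 4,5: {0,1,2}
  0 ≤ 2
  1 ≤ 2
  2 ≤ 2
glb = 2

Answer: A∧B = 2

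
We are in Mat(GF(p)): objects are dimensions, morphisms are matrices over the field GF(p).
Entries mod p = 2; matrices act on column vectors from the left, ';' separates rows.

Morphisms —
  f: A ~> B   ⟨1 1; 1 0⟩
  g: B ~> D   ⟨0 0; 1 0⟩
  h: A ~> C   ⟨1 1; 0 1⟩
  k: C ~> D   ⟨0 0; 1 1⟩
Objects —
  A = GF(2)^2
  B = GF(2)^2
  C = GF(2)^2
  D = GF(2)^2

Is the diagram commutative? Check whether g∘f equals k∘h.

Path 1 = f;g:
  e0=⟨1,0⟩ f~>⟨1,1⟩ g~>⟨0,1⟩
  e1=⟨0,1⟩ f~>⟨1,0⟩ g~>⟨0,1⟩
  ⟦path⟧₁ = ⟨0 0; 1 1⟩
Path 2 = h;k:
  e0=⟨1,0⟩ h~>⟨1,0⟩ k~>⟨0,1⟩
  e1=⟨0,1⟩ h~>⟨1,1⟩ k~>⟨0,0⟩
  ⟦path⟧₂ = ⟨0 0; 1 0⟩
Equal? NO — does not commute

Answer: DOES NOT COMMUTE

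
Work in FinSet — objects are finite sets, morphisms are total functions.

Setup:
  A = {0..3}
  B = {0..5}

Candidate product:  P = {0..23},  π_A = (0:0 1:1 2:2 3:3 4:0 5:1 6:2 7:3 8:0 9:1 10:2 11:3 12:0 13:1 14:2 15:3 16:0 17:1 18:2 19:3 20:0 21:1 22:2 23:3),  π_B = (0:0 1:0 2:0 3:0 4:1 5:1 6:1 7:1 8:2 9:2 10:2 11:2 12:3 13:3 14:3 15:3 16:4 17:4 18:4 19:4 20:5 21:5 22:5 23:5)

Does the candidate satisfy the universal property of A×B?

|A|·|B| = 4·6 = 24;  |P| = 24
Check the pairing map k ↦ (π_A(k), π_B(k)):
  0 : (0,0)
  1 : (1,0)
  2 : (2,0)
  3 : (3,0)
  4 : (0,1)
  5 : (1,1)
  6 : (2,1)
  7 : (3,1)
  8 : (0,2)
  9 : (1,2)
  10 : (2,2)
  11 : (3,2)
  12 : (0,3)
  13 : (1,3)
  14 : (2,3)
  15 : (3,3)
  16 : (0,4)
  17 : (1,4)
  18 : (2,4)
  19 : (3,4)
  20 : (0,5)
  21 : (1,5)
  22 : (2,5)
  23 : (3,5)
distinct pairs in image: 24 / 24 needed
  → bijection onto A×B; projections well-typed.

Answer: VALID PRODUCT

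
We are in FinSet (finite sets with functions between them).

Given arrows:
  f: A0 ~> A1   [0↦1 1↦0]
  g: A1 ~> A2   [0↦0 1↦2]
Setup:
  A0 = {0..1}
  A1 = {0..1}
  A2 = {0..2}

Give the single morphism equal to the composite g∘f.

Answer: [0↦2 1↦0]

Trace:
  0 f~>1 g~>2
  1 f~>0 g~>0
composite: [0↦2 1↦0]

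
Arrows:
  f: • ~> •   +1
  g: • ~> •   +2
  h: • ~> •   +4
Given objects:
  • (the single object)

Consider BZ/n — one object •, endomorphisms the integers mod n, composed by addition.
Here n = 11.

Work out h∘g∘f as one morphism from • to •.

Answer: +7

Trace:
  0 +1≡1 +2≡3 +4≡7  (mod 11)
result: +7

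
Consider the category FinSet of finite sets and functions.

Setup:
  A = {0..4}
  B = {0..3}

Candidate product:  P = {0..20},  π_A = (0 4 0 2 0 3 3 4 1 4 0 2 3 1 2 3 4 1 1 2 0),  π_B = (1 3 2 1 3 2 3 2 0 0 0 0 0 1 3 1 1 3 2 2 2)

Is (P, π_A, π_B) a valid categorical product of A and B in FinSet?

Answer: NOT A VALID PRODUCT — |P|=21 ≠ |A|·|B|=20

Derivation:
|A|·|B| = 5·4 = 20;  |P| = 21
  → cardinalities differ; no bijection possible.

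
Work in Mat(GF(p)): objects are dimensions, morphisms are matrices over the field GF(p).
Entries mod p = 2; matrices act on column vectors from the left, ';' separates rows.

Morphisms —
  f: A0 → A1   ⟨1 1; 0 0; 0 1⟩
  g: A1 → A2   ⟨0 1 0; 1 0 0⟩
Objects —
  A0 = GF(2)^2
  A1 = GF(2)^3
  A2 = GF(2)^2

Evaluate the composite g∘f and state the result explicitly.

  e0=(1,0) f→(1,0,0) g→(0,1)
  e1=(0,1) f→(1,0,1) g→(0,1)
⟦path⟧: ⟨0 0; 1 1⟩

Answer: ⟨0 0; 1 1⟩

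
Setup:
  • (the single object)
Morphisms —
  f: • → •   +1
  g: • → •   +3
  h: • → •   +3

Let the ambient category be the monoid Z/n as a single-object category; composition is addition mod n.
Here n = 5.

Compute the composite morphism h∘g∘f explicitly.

  0 +1≡1 +3≡4 +3≡2  (mod 5)
composite: +2

Answer: +2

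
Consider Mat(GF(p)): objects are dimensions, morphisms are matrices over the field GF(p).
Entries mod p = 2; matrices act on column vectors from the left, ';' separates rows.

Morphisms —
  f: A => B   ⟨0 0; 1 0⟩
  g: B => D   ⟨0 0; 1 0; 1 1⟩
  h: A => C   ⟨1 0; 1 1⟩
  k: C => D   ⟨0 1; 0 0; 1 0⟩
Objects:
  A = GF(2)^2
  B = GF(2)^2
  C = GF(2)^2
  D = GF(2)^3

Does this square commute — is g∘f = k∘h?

Along f;g (path 1):
  e0=[1,0] f=>[0,1] g=>[0,0,1]
  e1=[0,1] f=>[0,0] g=>[0,0,0]
  result₁ = ⟨0 0; 0 0; 1 0⟩
Along h;k (path 2):
  e0=[1,0] h=>[1,1] k=>[1,0,1]
  e1=[0,1] h=>[0,1] k=>[1,0,0]
  result₂ = ⟨1 1; 0 0; 1 0⟩
Equal? differ; not commutative

Answer: DOES NOT COMMUTE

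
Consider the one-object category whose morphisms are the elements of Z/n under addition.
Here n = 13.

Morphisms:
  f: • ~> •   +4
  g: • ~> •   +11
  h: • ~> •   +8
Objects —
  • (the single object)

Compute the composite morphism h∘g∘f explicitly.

Answer: +10

Work:
  0 +4≡4 +11≡2 +8≡10  (mod 13)
result: +10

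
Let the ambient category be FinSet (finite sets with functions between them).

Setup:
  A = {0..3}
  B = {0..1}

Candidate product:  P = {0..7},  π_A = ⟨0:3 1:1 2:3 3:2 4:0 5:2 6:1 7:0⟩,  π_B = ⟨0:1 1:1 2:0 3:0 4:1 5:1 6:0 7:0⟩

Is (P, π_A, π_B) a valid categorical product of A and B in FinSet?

|A|·|B| = 4·2 = 8;  |P| = 8
Check the pairing map k ↦ (π_A(k), π_B(k)):
  0 : (3,1)
  1 : (1,1)
  2 : (3,0)
  3 : (2,0)
  4 : (0,1)
  5 : (2,1)
  6 : (1,0)
  7 : (0,0)
distinct pairs in image: 8 / 8 needed
  → bijection onto A×B; projections well-typed.

Answer: VALID PRODUCT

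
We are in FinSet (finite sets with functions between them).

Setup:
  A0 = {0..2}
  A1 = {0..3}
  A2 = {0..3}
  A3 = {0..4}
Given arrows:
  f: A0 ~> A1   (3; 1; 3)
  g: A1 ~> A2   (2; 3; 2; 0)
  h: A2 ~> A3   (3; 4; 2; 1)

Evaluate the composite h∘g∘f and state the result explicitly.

Answer: (3; 1; 3)

Trace:
  0 f~>3 g~>0 h~>3
  1 f~>1 g~>3 h~>1
  2 f~>3 g~>0 h~>3
result: (3; 1; 3)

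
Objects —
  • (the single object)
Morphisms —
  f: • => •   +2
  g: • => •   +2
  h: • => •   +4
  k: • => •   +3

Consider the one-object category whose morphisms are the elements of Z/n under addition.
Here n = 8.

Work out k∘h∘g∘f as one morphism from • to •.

Answer: +3

Trace:
  0 +2≡2 +2≡4 +4≡0 +3≡3  (mod 8)
⟦path⟧: +3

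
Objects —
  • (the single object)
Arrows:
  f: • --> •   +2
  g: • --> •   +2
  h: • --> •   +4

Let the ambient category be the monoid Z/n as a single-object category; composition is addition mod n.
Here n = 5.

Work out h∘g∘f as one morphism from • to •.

Answer: +3

Derivation:
  0 +2≡2 +2≡4 +4≡3  (mod 5)
result: +3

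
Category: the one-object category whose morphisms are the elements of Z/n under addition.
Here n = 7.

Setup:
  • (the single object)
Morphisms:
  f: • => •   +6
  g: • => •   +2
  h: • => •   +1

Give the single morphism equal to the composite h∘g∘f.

Answer: +2

Derivation:
  0 +6≡6 +2≡1 +1≡2  (mod 7)
result: +2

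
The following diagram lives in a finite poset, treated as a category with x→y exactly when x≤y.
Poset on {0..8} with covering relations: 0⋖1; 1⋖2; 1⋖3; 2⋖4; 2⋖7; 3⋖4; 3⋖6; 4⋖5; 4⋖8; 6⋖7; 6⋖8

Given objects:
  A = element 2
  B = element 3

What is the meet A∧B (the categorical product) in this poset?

Answer: A∧B = 1

Work:
Common predecessors of 2,3: {0,1}
  0 ⊑ 1
  1 ⊑ 1
glb = 1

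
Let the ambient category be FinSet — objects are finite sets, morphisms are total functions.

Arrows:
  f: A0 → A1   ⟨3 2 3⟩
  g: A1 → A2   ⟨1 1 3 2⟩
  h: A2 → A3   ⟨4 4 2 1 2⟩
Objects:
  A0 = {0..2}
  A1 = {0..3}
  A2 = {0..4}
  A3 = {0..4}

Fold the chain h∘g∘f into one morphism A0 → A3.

  0 f→3 g→2 h→2
  1 f→2 g→3 h→1
  2 f→3 g→2 h→2
composite: ⟨2 1 2⟩

Answer: ⟨2 1 2⟩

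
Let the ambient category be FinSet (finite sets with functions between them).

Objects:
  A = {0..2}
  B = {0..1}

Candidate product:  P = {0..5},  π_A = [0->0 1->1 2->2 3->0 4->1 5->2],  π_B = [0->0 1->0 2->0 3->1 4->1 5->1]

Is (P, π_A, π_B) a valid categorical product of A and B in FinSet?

Answer: VALID PRODUCT

Trace:
|A|·|B| = 3·2 = 6;  |P| = 6
Check the pairing map k ↦ (π_A(k), π_B(k)):
  0 -> (0,0)
  1 -> (1,0)
  2 -> (2,0)
  3 -> (0,1)
  4 -> (1,1)
  5 -> (2,1)
distinct pairs in image: 6 / 6 needed
  → bijection onto A×B; projections well-typed.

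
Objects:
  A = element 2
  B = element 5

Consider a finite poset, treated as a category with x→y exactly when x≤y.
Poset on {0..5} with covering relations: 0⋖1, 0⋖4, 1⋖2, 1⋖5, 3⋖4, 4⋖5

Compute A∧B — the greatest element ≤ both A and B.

Answer: A∧B = 1

Derivation:
{x : x<=A ∧ x<=B} = {0,1}  (A=2, B=5)
  0 <= 1
  1 <= 1
glb = 1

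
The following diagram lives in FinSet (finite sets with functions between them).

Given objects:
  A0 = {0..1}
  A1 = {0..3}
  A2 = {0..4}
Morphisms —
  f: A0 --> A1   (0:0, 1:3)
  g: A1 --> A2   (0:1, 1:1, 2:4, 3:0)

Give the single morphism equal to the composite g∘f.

  0 f-->0 g-->1
  1 f-->3 g-->0
⟦path⟧: (0:1, 1:0)

Answer: (0:1, 1:0)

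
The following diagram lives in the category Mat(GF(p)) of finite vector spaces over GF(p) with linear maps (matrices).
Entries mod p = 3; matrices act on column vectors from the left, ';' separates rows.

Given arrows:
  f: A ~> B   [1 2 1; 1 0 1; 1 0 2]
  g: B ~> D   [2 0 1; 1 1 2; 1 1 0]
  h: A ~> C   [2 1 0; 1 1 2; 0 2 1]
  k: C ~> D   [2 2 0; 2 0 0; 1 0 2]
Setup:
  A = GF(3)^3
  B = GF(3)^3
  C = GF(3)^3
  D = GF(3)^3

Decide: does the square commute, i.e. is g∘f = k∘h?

Answer: COMMUTES

Trace:
1) trace f;g:
  e0=[1,0,0] f~>[1,1,1] g~>[0,1,2]
  e1=[0,1,0] f~>[2,0,0] g~>[1,2,2]
  e2=[0,0,1] f~>[1,1,2] g~>[1,0,2]
  composite₁ = [0 1 1; 1 2 0; 2 2 2]
2) trace h;k:
  e0=[1,0,0] h~>[2,1,0] k~>[0,1,2]
  e1=[0,1,0] h~>[1,1,2] k~>[1,2,2]
  e2=[0,0,1] h~>[0,2,1] k~>[1,0,2]
  composite₂ = [0 1 1; 1 2 0; 2 2 2]
Equal? YES — commutes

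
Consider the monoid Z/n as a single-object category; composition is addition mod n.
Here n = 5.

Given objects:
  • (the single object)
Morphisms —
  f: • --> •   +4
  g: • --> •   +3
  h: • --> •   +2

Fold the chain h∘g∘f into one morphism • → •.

  0 +4≡4 +3≡2 +2≡4  (mod 5)
result: +4

Answer: +4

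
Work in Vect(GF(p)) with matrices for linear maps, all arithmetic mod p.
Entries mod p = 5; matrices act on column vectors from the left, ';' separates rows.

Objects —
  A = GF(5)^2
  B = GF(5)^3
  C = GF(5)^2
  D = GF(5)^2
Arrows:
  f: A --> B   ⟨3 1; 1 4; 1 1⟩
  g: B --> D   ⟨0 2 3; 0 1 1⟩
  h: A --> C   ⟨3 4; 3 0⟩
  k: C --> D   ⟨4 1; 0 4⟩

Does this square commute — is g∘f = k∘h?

Answer: COMMUTES

Trace:
Along f;g (path 1):
  e0=⟨1,0⟩ f-->⟨3,1,1⟩ g-->⟨0,2⟩
  e1=⟨0,1⟩ f-->⟨1,4,1⟩ g-->⟨1,0⟩
  composite₁ = ⟨0 1; 2 0⟩
Along h;k (path 2):
  e0=⟨1,0⟩ h-->⟨3,3⟩ k-->⟨0,2⟩
  e1=⟨0,1⟩ h-->⟨4,0⟩ k-->⟨1,0⟩
  composite₂ = ⟨0 1; 2 0⟩
Equal? YES — commutes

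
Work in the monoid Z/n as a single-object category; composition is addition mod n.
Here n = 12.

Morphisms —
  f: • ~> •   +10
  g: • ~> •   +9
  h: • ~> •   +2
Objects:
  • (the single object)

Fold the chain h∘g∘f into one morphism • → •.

Answer: +9

Derivation:
  0 +10≡10 +9≡7 +2≡9  (mod 12)
⟦path⟧: +9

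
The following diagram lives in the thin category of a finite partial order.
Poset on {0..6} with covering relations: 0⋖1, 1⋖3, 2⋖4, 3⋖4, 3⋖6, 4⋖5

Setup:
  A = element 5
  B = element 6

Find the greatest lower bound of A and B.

Answer: A∧B = 3

Work:
Common predecessors of 5,6: {0,1,3}
  0 <= 3
  1 <= 3
  3 <= 3
glb = 3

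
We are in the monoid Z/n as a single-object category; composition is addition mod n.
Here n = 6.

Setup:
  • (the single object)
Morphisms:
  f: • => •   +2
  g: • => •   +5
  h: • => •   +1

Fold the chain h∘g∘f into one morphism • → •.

  0 +2≡2 +5≡1 +1≡2  (mod 6)
⟦path⟧: +2

Answer: +2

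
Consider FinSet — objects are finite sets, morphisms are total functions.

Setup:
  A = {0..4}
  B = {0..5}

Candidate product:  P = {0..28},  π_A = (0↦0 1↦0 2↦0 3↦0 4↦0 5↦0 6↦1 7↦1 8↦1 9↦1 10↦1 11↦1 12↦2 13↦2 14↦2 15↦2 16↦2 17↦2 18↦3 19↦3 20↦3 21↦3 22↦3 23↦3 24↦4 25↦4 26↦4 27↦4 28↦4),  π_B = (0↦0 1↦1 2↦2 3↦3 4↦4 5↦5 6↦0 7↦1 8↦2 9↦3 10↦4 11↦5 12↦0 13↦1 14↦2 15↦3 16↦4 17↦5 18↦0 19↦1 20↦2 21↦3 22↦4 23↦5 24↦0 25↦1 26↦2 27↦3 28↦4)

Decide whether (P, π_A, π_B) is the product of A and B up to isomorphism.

|A|·|B| = 5·6 = 30;  |P| = 29
  → cardinalities differ; no bijection possible.

Answer: NOT A VALID PRODUCT — |P|=29 ≠ |A|·|B|=30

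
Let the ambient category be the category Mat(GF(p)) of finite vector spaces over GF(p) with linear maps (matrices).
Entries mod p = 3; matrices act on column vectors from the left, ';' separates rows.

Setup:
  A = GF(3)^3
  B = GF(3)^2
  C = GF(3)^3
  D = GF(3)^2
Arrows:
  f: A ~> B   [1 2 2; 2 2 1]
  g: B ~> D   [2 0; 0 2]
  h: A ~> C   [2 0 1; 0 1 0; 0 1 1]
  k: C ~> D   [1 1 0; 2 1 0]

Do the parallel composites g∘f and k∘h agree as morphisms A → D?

Along f;g (path 1):
  e0=[1,0,0] f~>[1,2] g~>[2,1]
  e1=[0,1,0] f~>[2,2] g~>[1,1]
  e2=[0,0,1] f~>[2,1] g~>[1,2]
  composite₁ = [2 1 1; 1 1 2]
Along h;k (path 2):
  e0=[1,0,0] h~>[2,0,0] k~>[2,1]
  e1=[0,1,0] h~>[0,1,1] k~>[1,1]
  e2=[0,0,1] h~>[1,0,1] k~>[1,2]
  composite₂ = [2 1 1; 1 1 2]
Equal? YES — commutes

Answer: COMMUTES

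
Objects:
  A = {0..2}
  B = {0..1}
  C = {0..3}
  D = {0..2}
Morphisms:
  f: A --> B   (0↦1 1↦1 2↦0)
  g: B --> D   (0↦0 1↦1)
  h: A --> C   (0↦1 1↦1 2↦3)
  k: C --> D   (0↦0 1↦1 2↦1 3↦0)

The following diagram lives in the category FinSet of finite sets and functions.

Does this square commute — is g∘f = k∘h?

Answer: COMMUTES

Work:
Along f;g (path 1):
  0 f-->1 g-->1
  1 f-->1 g-->1
  2 f-->0 g-->0
  composite₁ = (0↦1 1↦1 2↦0)
Along h;k (path 2):
  0 h-->1 k-->1
  1 h-->1 k-->1
  2 h-->3 k-->0
  composite₂ = (0↦1 1↦1 2↦0)
Equal? equal; square commutes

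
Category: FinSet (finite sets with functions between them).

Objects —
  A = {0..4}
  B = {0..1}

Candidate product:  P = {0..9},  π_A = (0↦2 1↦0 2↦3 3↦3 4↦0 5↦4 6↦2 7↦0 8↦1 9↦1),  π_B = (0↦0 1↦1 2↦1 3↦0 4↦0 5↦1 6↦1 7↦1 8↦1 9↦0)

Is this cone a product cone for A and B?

|A|·|B| = 5·2 = 10;  |P| = 10
Check the pairing map k ↦ (π_A(k), π_B(k)):
  0 ↦ (2,0)
  1 ↦ (0,1)
  2 ↦ (3,1)
  3 ↦ (3,0)
  4 ↦ (0,0)
  5 ↦ (4,1)
  6 ↦ (2,1)
  7 ↦ (0,1)  ✗ repeats pair of k=1
  8 ↦ (1,1)
  9 ↦ (1,0)
distinct pairs in image: 9 / 10 needed
  → (0,1) hit at k=1 and k=7

Answer: NOT A VALID PRODUCT — duplicate pair at indices 1,7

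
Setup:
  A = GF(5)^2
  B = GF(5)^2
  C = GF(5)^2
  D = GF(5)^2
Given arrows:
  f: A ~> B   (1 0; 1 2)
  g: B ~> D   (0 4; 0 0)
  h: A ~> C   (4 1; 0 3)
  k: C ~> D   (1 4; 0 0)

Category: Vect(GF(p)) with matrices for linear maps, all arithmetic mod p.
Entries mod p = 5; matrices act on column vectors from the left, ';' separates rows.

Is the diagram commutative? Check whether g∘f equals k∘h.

Answer: COMMUTES

Work:
Path 1 = f;g:
  e0=(1,0) f~>(1,1) g~>(4,0)
  e1=(0,1) f~>(0,2) g~>(3,0)
  composite₁ = (4 3; 0 0)
Path 2 = h;k:
  e0=(1,0) h~>(4,0) k~>(4,0)
  e1=(0,1) h~>(1,3) k~>(3,0)
  composite₂ = (4 3; 0 0)
Equal? equal; square commutes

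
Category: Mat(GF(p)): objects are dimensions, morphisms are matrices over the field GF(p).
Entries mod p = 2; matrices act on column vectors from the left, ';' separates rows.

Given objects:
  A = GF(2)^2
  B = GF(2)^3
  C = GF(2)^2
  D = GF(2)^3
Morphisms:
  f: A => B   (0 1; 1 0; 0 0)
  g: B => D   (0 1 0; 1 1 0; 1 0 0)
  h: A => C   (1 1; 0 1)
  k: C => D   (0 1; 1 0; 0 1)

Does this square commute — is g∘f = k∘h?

Answer: DOES NOT COMMUTE

Derivation:
Path 1 = f;g:
  e0=[1,0] f=>[0,1,0] g=>[1,1,0]
  e1=[0,1] f=>[1,0,0] g=>[0,1,1]
  ⟦path⟧₁ = (1 0; 1 1; 0 1)
Path 2 = h;k:
  e0=[1,0] h=>[1,0] k=>[0,1,0]
  e1=[0,1] h=>[1,1] k=>[1,1,1]
  ⟦path⟧₂ = (0 1; 1 1; 0 1)
Equal? NO — does not commute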